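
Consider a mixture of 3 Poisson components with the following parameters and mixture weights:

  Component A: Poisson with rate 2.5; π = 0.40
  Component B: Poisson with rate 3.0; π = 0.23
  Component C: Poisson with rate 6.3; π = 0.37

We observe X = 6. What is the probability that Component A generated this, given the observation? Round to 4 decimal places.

The responsibility of component k is π_k f_k(x) divided by Σ_j π_j f_j(x).
Evaluate each component's likelihood at the observed value:
  L_A = 0.0278337
  L_B = 0.0504094
  L_C = 0.159461
Multiply by the mixture weights:
  π_A·L_A = 0.40 × 0.0278337 = 0.0111335
  π_B·L_B = 0.23 × 0.0504094 = 0.0115942
  π_C·L_C = 0.37 × 0.159461 = 0.0590007
Sum: 0.0111335 + 0.0115942 + 0.0590007 = 0.0817284
So the posterior for Component A is 0.0111335 / 0.0817284 ≈ 0.1362.

0.1362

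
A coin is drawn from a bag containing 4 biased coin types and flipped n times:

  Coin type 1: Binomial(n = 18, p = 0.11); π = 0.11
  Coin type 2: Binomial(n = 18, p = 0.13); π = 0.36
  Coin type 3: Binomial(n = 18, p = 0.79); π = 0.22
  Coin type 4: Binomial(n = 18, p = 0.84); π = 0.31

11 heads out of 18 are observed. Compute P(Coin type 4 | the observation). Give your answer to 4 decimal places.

The responsibility of component k is P(Z=k) f_k(x) divided by Σ_j P(Z=j) f_j(x).
Binomial probabilities:
  L_1 = 4.0161e-07
  L_2 = 2.15162e-06
  L_3 = 0.0428734
  L_4 = 0.0125507
Unnormalised posteriors:
  P(Z=1)·L_1 = 0.11 × 4.0161e-07 = 4.41771e-08
  P(Z=2)·L_2 = 0.36 × 2.15162e-06 = 7.74585e-07
  P(Z=3)·L_3 = 0.22 × 0.0428734 = 0.00943215
  P(Z=4)·L_4 = 0.31 × 0.0125507 = 0.00389071
Normaliser: 4.41771e-08 + 7.74585e-07 + 0.00943215 + 0.00389071 = 0.0133237
P(Coin type 4 | data) = 0.00389071 / 0.0133237 ≈ 0.2920

0.2920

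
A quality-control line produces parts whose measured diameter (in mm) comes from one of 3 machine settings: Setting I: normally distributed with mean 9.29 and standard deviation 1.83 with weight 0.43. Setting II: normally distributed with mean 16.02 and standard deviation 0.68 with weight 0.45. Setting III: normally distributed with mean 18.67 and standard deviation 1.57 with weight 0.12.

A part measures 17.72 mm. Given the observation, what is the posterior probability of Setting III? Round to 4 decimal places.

The responsibility of component k is w_k f_k(x) divided by Σ_j w_j f_j(x).
Evaluate each component's likelihood at the observed value:
  f_I = (1/(1.83·√(2π)))·exp(−(17.72−9.29)²/(2·1.83²)) = 0.218001·exp(-10.61019) = 5.37668e-06
  f_II = (1/(0.68·√(2π)))·exp(−(17.72−16.02)²/(2·0.68²)) = 0.586680·exp(-3.12500) = 0.0257769
  f_III = (1/(1.57·√(2π)))·exp(−(17.72−18.67)²/(2·1.57²)) = 0.254103·exp(-0.18307) = 0.211594
Multiply by the mixture weights:
  w_I·f_I = 0.43 × 5.37668e-06 = 2.31197e-06
  w_II·f_II = 0.45 × 0.0257769 = 0.0115996
  w_III·f_III = 0.12 × 0.211594 = 0.0253913
Evidence: 2.31197e-06 + 0.0115996 + 0.0253913 = 0.0369932
Responsibility of Setting III: 0.0253913 / 0.0369932 ≈ 0.6864

0.6864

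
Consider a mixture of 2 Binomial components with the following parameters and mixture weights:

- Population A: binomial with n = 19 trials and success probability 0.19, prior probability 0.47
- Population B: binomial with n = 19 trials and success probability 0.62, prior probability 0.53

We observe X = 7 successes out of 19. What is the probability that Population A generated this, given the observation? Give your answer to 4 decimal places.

0.6645

By Bayes' theorem, P(k | x) = π_k f_k(x) / Σ_j π_j f_j(x).
Evaluate each component's likelihood at the observed value:
  p_A = 0.0359271
  p_B = 0.0160869
Prior × likelihood for each component:
  π_A·p_A = 0.47 × 0.0359271 = 0.0168858
  π_B·p_B = 0.53 × 0.0160869 = 0.00852605
Marginal: 0.0168858 + 0.00852605 = 0.0254118
So the posterior for Population A is 0.0168858 / 0.0254118 ≈ 0.6645.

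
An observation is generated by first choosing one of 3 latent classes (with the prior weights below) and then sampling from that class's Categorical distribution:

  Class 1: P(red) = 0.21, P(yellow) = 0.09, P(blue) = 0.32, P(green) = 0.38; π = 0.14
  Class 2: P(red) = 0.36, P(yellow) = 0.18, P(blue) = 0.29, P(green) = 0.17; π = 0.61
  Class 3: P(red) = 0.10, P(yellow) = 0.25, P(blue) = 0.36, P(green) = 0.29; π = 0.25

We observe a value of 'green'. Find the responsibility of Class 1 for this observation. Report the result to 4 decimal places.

0.2319

P(component k | x) = π_k·f_k(x) / marginal(x), where marginal(x) = Σ_j π_j·f_j(x).
Categorical probabilities:
  L_1 = P(green | comp) = 0.38
  L_2 = P(green | comp) = 0.17
  L_3 = P(green | comp) = 0.29
Prior × likelihood for each component:
  π_1·L_1 = 0.14 × 0.38 = 0.0532
  π_2·L_2 = 0.61 × 0.17 = 0.1037
  π_3·L_3 = 0.25 × 0.29 = 0.0725
Normaliser: 0.0532 + 0.1037 + 0.0725 = 0.2294
P(Class 1 | the observation) ≈ 0.2319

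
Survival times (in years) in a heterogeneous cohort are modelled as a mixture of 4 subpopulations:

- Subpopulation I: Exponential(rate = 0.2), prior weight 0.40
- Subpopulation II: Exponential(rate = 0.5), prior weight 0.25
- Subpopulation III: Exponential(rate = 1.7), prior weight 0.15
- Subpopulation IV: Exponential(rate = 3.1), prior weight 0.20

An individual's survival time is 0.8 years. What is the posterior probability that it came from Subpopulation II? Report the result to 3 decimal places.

By Bayes' theorem, P(k | x) = w_k f_k(x) / Σ_j w_j f_j(x).
Exponential densities:
  f_I = 0.170429
  f_II = 0.33516
  f_III = 0.436323
  f_IV = 0.259604
Weight by the priors:
  w_I·f_I = 0.40 × 0.170429 = 0.0681715
  w_II·f_II = 0.25 × 0.33516 = 0.08379
  w_III·f_III = 0.15 × 0.436323 = 0.0654485
  w_IV·f_IV = 0.20 × 0.259604 = 0.0519208
Sum: 0.0681715 + 0.08379 + 0.0654485 + 0.0519208 = 0.269331
P(Subpopulation II | data) = 0.08379 / 0.269331 ≈ 0.311

0.311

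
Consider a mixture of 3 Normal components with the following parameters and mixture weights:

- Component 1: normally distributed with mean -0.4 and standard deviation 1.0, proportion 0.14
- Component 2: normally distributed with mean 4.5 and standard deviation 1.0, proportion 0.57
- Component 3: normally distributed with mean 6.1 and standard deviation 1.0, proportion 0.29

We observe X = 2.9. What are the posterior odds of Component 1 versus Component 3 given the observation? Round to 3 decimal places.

The posterior odds equal the prior odds times the likelihood ratio: (π_i/π_j)·(f_i(x)/f_j(x)).
Component likelihoods at x = 2.9:
  L_1 = 0.00172257
  L_2 = 0.110921
  L_3 = 0.00238409
Odds = (0.14/0.29) × (0.00172257/0.00238409) = 0.482759 × 0.722527 ≈ 0.349

0.349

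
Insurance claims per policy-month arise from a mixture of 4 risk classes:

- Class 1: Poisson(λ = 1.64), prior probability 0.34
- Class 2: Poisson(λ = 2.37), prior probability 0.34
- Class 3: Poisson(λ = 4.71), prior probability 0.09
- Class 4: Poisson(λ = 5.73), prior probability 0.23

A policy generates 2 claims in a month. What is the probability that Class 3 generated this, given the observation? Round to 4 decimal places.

The responsibility of component k is w_k f_k(x) divided by Σ_j w_j f_j(x).
Component likelihoods at x = 2 claims:
  p_1 = 0.260864
  p_2 = 0.262536
  p_3 = 0.0998814
  p_4 = 0.0533055
Prior × likelihood for each component:
  w_1·p_1 = 0.34 × 0.260864 = 0.0886939
  w_2·p_2 = 0.34 × 0.262536 = 0.0892622
  w_3·p_3 = 0.09 × 0.0998814 = 0.00898933
  w_4·p_4 = 0.23 × 0.0533055 = 0.0122603
Marginal: 0.0886939 + 0.0892622 + 0.00898933 + 0.0122603 = 0.199206
Responsibility of Class 3: 0.00898933 / 0.199206 ≈ 0.0451

0.0451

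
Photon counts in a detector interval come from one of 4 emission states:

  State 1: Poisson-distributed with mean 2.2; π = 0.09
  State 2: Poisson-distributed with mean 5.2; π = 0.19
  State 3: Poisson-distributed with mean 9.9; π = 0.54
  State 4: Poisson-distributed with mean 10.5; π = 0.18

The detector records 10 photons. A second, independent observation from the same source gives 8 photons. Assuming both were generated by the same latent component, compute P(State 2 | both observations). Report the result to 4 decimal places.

The responsibility of component k is π_k f_k(x) divided by Σ_j π_j f_j(x).
Since both observations come from the same component, the likelihood for component k is f_k(x₁)·f_k(x₂).
  f_1 = [8.10991e-05] × [0.00150804] = 1.22301e-07
  f_2 = [0.0219755] × [0.0731434] = 0.00160736
  f_3 = [0.125047] × [0.114827] = 0.0143588
  f_4 = [0.123606] × [0.100902] = 0.0124721
Prior × likelihood for each component:
  π_1·f_1 = 0.09 × 1.22301e-07 = 1.10071e-08
  π_2·f_2 = 0.19 × 0.00160736 = 0.000305399
  π_3·f_3 = 0.54 × 0.0143588 = 0.00775377
  π_4·f_4 = 0.18 × 0.0124721 = 0.00224498
Evidence: 1.10071e-08 + 0.000305399 + 0.00775377 + 0.00224498 = 0.0103042
P(State 2 | x) = 0.000305399 / 0.0103042 ≈ 0.0296

0.0296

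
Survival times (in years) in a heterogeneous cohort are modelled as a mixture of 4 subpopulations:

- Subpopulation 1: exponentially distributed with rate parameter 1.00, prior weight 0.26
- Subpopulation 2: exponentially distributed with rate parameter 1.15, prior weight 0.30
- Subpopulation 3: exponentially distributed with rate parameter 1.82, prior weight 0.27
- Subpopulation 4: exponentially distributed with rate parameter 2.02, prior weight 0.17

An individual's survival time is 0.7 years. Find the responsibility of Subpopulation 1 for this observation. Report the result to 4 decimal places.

0.2560

The responsibility of component k is π_k f_k(x) divided by Σ_j π_j f_j(x).
Evaluate each component's likelihood at the observed value:
  p_1 = 0.496585
  p_2 = 0.514151
  p_3 = 0.509073
  p_4 = 0.491201
Prior × likelihood for each component:
  π_1·p_1 = 0.26 × 0.496585 = 0.129112
  π_2·p_2 = 0.30 × 0.514151 = 0.154245
  π_3·p_3 = 0.27 × 0.509073 = 0.13745
  π_4·p_4 = 0.17 × 0.491201 = 0.0835041
Evidence: 0.129112 + 0.154245 + 0.13745 + 0.0835041 = 0.504311
Responsibility of Subpopulation 1: 0.129112 / 0.504311 ≈ 0.2560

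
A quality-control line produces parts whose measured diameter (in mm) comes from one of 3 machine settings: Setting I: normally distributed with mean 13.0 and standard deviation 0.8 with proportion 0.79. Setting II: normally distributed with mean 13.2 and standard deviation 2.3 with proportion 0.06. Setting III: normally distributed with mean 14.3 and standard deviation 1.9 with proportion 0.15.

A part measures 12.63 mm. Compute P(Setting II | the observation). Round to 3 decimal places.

P(component k | x) = P(Z=k)·f_k(x) / marginal(x), where marginal(x) = Σ_j P(Z=j)·f_j(x).
Evaluate each component's likelihood at the observed value:
  p_I = (1/(0.8·√(2π)))·exp(−(12.63−13.0)²/(2·0.8²)) = 0.498678·exp(-0.10695) = 0.448096
  p_II = (1/(2.3·√(2π)))·exp(−(12.63−13.2)²/(2·2.3²)) = 0.173453·exp(-0.03071) = 0.168208
  p_III = (1/(1.9·√(2π)))·exp(−(12.63−14.3)²/(2·1.9²)) = 0.209970·exp(-0.38627) = 0.142692
Multiply by the mixture weights:
  P(Z=I)·p_I = 0.79 × 0.448096 = 0.353996
  P(Z=II)·p_II = 0.06 × 0.168208 = 0.0100925
  P(Z=III)·p_III = 0.15 × 0.142692 = 0.0214038
Marginal: 0.353996 + 0.0100925 + 0.0214038 = 0.385492
So the posterior for Setting II is 0.0100925 / 0.385492 ≈ 0.026.

0.026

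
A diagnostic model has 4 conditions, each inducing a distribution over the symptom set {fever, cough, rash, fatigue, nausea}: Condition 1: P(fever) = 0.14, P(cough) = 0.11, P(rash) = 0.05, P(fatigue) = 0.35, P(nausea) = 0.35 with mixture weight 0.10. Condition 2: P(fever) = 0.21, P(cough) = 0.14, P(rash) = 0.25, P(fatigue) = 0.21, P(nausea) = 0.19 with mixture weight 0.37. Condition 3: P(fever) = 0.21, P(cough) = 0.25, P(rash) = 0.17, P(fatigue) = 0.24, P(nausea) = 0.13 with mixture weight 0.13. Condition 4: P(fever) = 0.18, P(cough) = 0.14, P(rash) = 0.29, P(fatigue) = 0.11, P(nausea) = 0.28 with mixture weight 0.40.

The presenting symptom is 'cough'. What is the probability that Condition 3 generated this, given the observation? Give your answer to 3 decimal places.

By Bayes' theorem, P(k | x) = w_k f_k(x) / Σ_j w_j f_j(x).
Component likelihoods at x = 'cough':
  L_1 = 0.11
  L_2 = 0.14
  L_3 = 0.25
  L_4 = 0.14
Prior × likelihood for each component:
  w_1·L_1 = 0.10 × 0.11 = 0.011
  w_2·L_2 = 0.37 × 0.14 = 0.0518
  w_3·L_3 = 0.13 × 0.25 = 0.0325
  w_4·L_4 = 0.40 × 0.14 = 0.056
Marginal: 0.011 + 0.0518 + 0.0325 + 0.056 = 0.1513
So the posterior for Condition 3 is 0.0325 / 0.1513 ≈ 0.215.

0.215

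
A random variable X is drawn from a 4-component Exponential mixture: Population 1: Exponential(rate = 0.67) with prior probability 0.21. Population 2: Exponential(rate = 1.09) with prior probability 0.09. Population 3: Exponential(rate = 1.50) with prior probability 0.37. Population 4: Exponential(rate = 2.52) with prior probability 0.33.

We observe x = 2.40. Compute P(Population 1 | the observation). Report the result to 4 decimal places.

0.5370

Posterior ∝ prior × likelihood, so P(k | x) ∝ π_k f_k(x); normalise over all components.
Component likelihoods at x = 2.40:
  L_1 = 0.134193
  L_2 = 0.0796732
  L_3 = 0.0409856
  L_4 = 0.00595371
Weight by the priors:
  π_1·L_1 = 0.21 × 0.134193 = 0.0281805
  π_2·L_2 = 0.09 × 0.0796732 = 0.00717059
  π_3·L_3 = 0.37 × 0.0409856 = 0.0151647
  π_4·L_4 = 0.33 × 0.00595371 = 0.00196472
Sum: 0.0281805 + 0.00717059 + 0.0151647 + 0.00196472 = 0.0524805
P(Population 1 | the observation) = 0.0281805 / 0.0524805 ≈ 0.5370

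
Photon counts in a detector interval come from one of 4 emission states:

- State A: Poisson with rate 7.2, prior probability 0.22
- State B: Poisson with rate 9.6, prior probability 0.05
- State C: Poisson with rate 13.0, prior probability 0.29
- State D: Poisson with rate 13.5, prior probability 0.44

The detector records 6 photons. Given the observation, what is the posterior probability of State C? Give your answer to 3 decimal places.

0.098

Apply Bayes' rule: the posterior for each component is proportional to its prior times its likelihood at x.
Component likelihoods at x = 6 photons:
  f_A = 0.144458
  f_B = 0.0736322
  f_C = 0.015153
  f_D = 0.0115264
Weight by the priors:
  P(Z=A)·f_A = 0.22 × 0.144458 = 0.0317808
  P(Z=B)·f_B = 0.05 × 0.0736322 = 0.00368161
  P(Z=C)·f_C = 0.29 × 0.015153 = 0.00439438
  P(Z=D)·f_D = 0.44 × 0.0115264 = 0.00507163
Marginal: 0.0317808 + 0.00368161 + 0.00439438 + 0.00507163 = 0.0449284
P(State C | the observation) ≈ 0.098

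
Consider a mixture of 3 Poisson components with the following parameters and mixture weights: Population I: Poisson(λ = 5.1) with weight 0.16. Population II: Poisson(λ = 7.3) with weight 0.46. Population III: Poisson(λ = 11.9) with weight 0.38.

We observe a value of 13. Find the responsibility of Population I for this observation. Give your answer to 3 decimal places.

0.005

Posterior ∝ prior × likelihood, so P(k | x) ∝ P(Z=k) f_k(x); normalise over all components.
Component likelihoods at x = 13:
  L_I = 0.00154607
  L_II = 0.0181371
  L_III = 0.104647
Weight by the priors:
  P(Z=I)·L_I = 0.16 × 0.00154607 = 0.000247372
  P(Z=II)·L_II = 0.46 × 0.0181371 = 0.00834305
  P(Z=III)·L_III = 0.38 × 0.104647 = 0.0397658
Sum: 0.000247372 + 0.00834305 + 0.0397658 = 0.0483562
P(Population I | 13) = 0.000247372 / 0.0483562 ≈ 0.005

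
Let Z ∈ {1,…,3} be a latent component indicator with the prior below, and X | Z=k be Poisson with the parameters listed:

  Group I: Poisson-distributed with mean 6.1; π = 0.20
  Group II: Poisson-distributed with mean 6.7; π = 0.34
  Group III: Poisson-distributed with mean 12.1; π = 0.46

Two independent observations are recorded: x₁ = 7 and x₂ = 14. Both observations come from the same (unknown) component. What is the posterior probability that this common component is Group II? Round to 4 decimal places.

0.1240

The responsibility of component k is P(Z=k) f_k(x) divided by Σ_j P(Z=j) f_j(x).
Since both observations come from the same component, the likelihood for component k is f_k(x₁)·f_k(x₂).
  p_I = [0.139856] × [0.00254105] = 0.000355382
  p_II = [0.14802] × [0.0051864] = 0.00076769
  p_III = [0.0418894] × [0.0919652] = 0.00385236
Unnormalised posteriors:
  P(Z=I)·p_I = 0.20 × 0.000355382 = 7.10763e-05
  P(Z=II)·p_II = 0.34 × 0.00076769 = 0.000261015
  P(Z=III)·p_III = 0.46 × 0.00385236 = 0.00177209
Denominator: 7.10763e-05 + 0.000261015 + 0.00177209 = 0.00210418
So the posterior for Group II is 0.000261015 / 0.00210418 ≈ 0.1240.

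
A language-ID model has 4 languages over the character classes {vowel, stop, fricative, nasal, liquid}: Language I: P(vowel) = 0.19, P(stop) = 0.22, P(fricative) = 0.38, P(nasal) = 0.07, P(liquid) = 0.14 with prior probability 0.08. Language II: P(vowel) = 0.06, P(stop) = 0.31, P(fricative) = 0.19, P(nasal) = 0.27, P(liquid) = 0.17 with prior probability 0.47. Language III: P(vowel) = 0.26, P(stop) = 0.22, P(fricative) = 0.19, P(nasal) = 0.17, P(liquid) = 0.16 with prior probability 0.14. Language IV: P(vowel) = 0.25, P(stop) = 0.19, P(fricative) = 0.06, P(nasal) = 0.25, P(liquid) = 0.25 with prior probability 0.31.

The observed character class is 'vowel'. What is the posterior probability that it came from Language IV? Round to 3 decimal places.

By Bayes' theorem, P(k | x) = π_k f_k(x) / Σ_j π_j f_j(x).
Evaluate each component's likelihood at the observed value:
  f_I = P(vowel | comp) = 0.19
  f_II = P(vowel | comp) = 0.06
  f_III = P(vowel | comp) = 0.26
  f_IV = P(vowel | comp) = 0.25
Prior × likelihood for each component:
  π_I·f_I = 0.08 × 0.19 = 0.0152
  π_II·f_II = 0.47 × 0.06 = 0.0282
  π_III·f_III = 0.14 × 0.26 = 0.0364
  π_IV·f_IV = 0.31 × 0.25 = 0.0775
Evidence: 0.0152 + 0.0282 + 0.0364 + 0.0775 = 0.1573
P(Language IV | x) ≈ 0.493

0.493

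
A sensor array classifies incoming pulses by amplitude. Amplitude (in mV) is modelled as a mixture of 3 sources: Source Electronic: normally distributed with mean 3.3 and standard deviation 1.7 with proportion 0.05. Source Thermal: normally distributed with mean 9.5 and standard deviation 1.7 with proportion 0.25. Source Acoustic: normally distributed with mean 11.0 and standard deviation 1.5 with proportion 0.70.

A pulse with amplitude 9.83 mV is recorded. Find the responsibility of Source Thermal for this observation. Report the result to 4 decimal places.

0.2954

By Bayes' theorem, P(k | x) = π_k f_k(x) / Σ_j π_j f_j(x).
Component likelihoods at x = 9.83 mV:
  p_Electronic = (1/(1.7·√(2π)))·exp(−(9.83−3.3)²/(2·1.7²)) = 0.234672·exp(-7.37732) = 0.000146735
  p_Thermal = (1/(1.7·√(2π)))·exp(−(9.83−9.5)²/(2·1.7²)) = 0.234672·exp(-0.01884) = 0.230292
  p_Acoustic = (1/(1.5·√(2π)))·exp(−(9.83−11.0)²/(2·1.5²)) = 0.265962·exp(-0.30420) = 0.196203
Weight by the priors:
  π_Electronic·p_Electronic = 0.05 × 0.000146735 = 7.33673e-06
  π_Thermal·p_Thermal = 0.25 × 0.230292 = 0.057573
  π_Acoustic·p_Acoustic = 0.70 × 0.196203 = 0.137342
Evidence: 7.33673e-06 + 0.057573 + 0.137342 = 0.194923
Responsibility of Source Thermal: 0.057573 / 0.194923 ≈ 0.2954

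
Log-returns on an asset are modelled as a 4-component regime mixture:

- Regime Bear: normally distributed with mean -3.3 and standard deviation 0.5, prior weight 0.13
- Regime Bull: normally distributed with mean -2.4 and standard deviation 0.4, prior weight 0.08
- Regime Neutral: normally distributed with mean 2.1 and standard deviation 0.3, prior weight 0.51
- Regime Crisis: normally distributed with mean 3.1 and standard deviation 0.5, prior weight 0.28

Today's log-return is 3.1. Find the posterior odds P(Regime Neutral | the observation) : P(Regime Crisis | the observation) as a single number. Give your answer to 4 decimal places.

Only the two components matter; the odds are (P(Z=i) f_i(x)) / (P(Z=j) f_j(x)).
Component likelihoods at x = 3.1:
  p_Bear = 2.11123e-36
  p_Bull = 8.79933e-42
  p_Neutral = 0.00514093
  p_Crisis = 0.797885
0.00262187 / 0.223408 ≈ 0.0117

0.0117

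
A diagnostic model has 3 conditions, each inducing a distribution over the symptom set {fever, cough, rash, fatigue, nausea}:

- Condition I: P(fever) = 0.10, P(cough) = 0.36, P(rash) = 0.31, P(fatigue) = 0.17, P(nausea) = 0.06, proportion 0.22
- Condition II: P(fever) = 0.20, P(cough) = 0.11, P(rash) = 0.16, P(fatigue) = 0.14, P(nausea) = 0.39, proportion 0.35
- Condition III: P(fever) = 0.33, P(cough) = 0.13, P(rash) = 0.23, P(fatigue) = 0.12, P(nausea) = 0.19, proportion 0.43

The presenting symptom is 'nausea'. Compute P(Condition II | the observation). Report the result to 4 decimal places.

0.5899

Posterior ∝ prior × likelihood, so P(k | x) ∝ w_k f_k(x); normalise over all components.
Evaluate each component's likelihood at the observed value:
  f_I = 0.06
  f_II = 0.39
  f_III = 0.19
Unnormalised posteriors:
  w_I·f_I = 0.22 × 0.06 = 0.0132
  w_II·f_II = 0.35 × 0.39 = 0.1365
  w_III·f_III = 0.43 × 0.19 = 0.0817
Evidence: 0.0132 + 0.1365 + 0.0817 = 0.2314
P(Condition II | the observation) ≈ 0.5899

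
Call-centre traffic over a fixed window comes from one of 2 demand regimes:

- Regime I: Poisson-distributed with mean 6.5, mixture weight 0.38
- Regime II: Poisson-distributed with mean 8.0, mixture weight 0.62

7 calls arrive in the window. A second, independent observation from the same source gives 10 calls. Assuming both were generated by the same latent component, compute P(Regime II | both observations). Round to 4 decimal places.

The responsibility of component k is π_k f_k(x) divided by Σ_j π_j f_j(x).
Since both observations come from the same component, the likelihood for component k is f_k(x₁)·f_k(x₂).
  p_I = [0.146234] × [0.0557772] = 0.00815653
  p_II = [0.139587] × [0.0992615] = 0.0138556
Weight by the priors:
  π_I·p_I = 0.38 × 0.00815653 = 0.00309948
  π_II·p_II = 0.62 × 0.0138556 = 0.00859046
Marginal: 0.00309948 + 0.00859046 = 0.0116899
So the posterior for Regime II is 0.00859046 / 0.0116899 ≈ 0.7349.

0.7349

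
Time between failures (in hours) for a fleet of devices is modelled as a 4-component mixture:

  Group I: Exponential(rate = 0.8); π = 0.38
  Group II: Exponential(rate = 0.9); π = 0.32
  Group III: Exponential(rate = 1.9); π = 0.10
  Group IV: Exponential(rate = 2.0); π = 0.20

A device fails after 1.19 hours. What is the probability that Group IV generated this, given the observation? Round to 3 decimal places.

0.136

By Bayes' theorem, P(k | x) = π_k f_k(x) / Σ_j π_j f_j(x).
Component likelihoods at x = 1.19 hours:
  p_I = 0.8·e^(−0.8·1.19) = 0.8·e^(−0.9520) = 0.308775
  p_II = 0.9·e^(−0.9·1.19) = 0.9·e^(−1.0710) = 0.308399
  p_III = 1.9·e^(−1.9·1.19) = 1.9·e^(−2.2610) = 0.198068
  p_IV = 2.0·e^(−2.0·1.19) = 2.0·e^(−2.3800) = 0.185101
Unnormalised posteriors:
  π_I·p_I = 0.38 × 0.308775 = 0.117334
  π_II·p_II = 0.32 × 0.308399 = 0.0986877
  π_III·p_III = 0.10 × 0.198068 = 0.0198068
  π_IV·p_IV = 0.20 × 0.185101 = 0.0370202
Denominator: 0.117334 + 0.0986877 + 0.0198068 + 0.0370202 = 0.272849
P(Group IV | 1.19 hours) = 0.0370202 / 0.272849 ≈ 0.136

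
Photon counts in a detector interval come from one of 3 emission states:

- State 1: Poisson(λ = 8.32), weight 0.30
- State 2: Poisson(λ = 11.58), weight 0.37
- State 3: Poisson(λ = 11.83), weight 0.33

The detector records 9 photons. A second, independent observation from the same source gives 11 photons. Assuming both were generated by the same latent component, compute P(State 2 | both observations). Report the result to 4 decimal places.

0.3893

By Bayes' theorem, P(k | x) = w_k f_k(x) / Σ_j w_j f_j(x).
Since both observations come from the same component, the likelihood for component k is f_k(x₁)·f_k(x₂).
  f_1 = [e^(−8.32)·8.32^9/9! = 0.128238] × [0.0806995] = 0.0103487
  f_2 = [e^(−11.58)·11.58^9/9! = 0.0964904] × [0.117627] = 0.0113499
  f_3 = [e^(−11.83)·11.83^9/9! = 0.0910743] × [0.11587] = 0.0105528
Prior × likelihood for each component:
  w_1·f_1 = 0.30 × 0.0103487 = 0.00310462
  w_2·f_2 = 0.37 × 0.0113499 = 0.00419946
  w_3·f_3 = 0.33 × 0.0105528 = 0.00348243
Sum: 0.00310462 + 0.00419946 + 0.00348243 = 0.0107865
P(State 2 | x) ≈ 0.3893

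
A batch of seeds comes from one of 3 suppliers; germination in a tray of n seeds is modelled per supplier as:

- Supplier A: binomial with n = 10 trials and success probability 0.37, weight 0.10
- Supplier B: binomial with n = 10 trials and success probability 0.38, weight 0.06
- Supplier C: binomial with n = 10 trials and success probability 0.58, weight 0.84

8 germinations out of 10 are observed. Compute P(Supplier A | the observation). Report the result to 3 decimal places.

Posterior ∝ prior × likelihood, so P(k | x) ∝ P(Z=k) f_k(x); normalise over all components.
Component likelihoods at x = 8 germinations out of 10:
  p_A = 0.00627346
  p_B = 0.00752081
  p_C = 0.101656
Multiply by the mixture weights:
  P(Z=A)·p_A = 0.10 × 0.00627346 = 0.000627346
  P(Z=B)·p_B = 0.06 × 0.00752081 = 0.000451249
  P(Z=C)·p_C = 0.84 × 0.101656 = 0.0853914
Marginal: 0.000627346 + 0.000451249 + 0.0853914 = 0.08647
So the posterior for Supplier A is 0.000627346 / 0.08647 ≈ 0.007.

0.007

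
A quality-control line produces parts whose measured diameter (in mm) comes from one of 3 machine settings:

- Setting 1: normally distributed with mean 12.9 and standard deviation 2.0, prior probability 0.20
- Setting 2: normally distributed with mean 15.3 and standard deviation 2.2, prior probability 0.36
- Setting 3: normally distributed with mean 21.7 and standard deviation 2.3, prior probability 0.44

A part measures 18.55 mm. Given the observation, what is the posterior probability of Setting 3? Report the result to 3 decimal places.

0.569

P(component k | x) = w_k·f_k(x) / marginal(x), where marginal(x) = Σ_j w_j·f_j(x).
Component likelihoods at x = 18.55 mm:
  L_1 = 0.00368901
  L_2 = 0.0608975
  L_3 = 0.0679012
Weight by the priors:
  w_1·L_1 = 0.20 × 0.00368901 = 0.000737801
  w_2·L_2 = 0.36 × 0.0608975 = 0.0219231
  w_3·L_3 = 0.44 × 0.0679012 = 0.0298765
Denominator: 0.000737801 + 0.0219231 + 0.0298765 = 0.0525374
P(Setting 3 | the observation) ≈ 0.569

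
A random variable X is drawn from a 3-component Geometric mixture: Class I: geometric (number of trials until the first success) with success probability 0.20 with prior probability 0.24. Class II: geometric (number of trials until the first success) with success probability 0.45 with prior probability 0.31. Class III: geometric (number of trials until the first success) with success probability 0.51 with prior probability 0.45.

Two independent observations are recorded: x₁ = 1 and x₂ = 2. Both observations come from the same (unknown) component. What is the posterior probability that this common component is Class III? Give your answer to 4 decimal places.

0.5761

P(component k | x) = P(Z=k)·f_k(x) / marginal(x), where marginal(x) = Σ_j P(Z=j)·f_j(x).
Since both observations come from the same component, the likelihood for component k is f_k(x₁)·f_k(x₂).
  p_I = [0.20·(1−0.20)^0 = 0.20·1 = 0.2] × [0.16] = 0.032
  p_II = [0.45·(1−0.45)^0 = 0.45·1 = 0.45] × [0.2475] = 0.111375
  p_III = [0.51·(1−0.51)^0 = 0.51·1 = 0.51] × [0.2499] = 0.127449
Unnormalised posteriors:
  P(Z=I)·p_I = 0.24 × 0.032 = 0.00768
  P(Z=II)·p_II = 0.31 × 0.111375 = 0.0345263
  P(Z=III)·p_III = 0.45 × 0.127449 = 0.0573521
Marginal: 0.00768 + 0.0345263 + 0.0573521 = 0.0995583
Responsibility of Class III: 0.0573521 / 0.0995583 ≈ 0.5761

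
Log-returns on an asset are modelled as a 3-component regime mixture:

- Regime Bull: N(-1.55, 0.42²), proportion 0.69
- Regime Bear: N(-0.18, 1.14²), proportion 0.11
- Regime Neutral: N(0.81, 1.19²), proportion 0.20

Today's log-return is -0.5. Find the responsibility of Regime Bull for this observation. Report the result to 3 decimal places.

Posterior ∝ prior × likelihood, so P(k | x) ∝ w_k f_k(x); normalise over all components.
Evaluate each component's likelihood at the observed value:
  p_Bull = (1/(0.42·√(2π)))·exp(−(-0.5−-1.55)²/(2·0.42²)) = 0.949863·exp(-3.12500) = 0.041734
  p_Bear = (1/(1.14·√(2π)))·exp(−(-0.5−-0.18)²/(2·1.14²)) = 0.349949·exp(-0.03940) = 0.336431
  p_Neutral = (1/(1.19·√(2π)))·exp(−(-0.5−0.81)²/(2·1.19²)) = 0.335246·exp(-0.60592) = 0.1829
Unnormalised posteriors:
  w_Bull·p_Bull = 0.69 × 0.041734 = 0.0287965
  w_Bear·p_Bear = 0.11 × 0.336431 = 0.0370074
  w_Neutral·p_Neutral = 0.20 × 0.1829 = 0.03658
Marginal: 0.0287965 + 0.0370074 + 0.03658 = 0.102384
P(Regime Bull | x) ≈ 0.281

0.281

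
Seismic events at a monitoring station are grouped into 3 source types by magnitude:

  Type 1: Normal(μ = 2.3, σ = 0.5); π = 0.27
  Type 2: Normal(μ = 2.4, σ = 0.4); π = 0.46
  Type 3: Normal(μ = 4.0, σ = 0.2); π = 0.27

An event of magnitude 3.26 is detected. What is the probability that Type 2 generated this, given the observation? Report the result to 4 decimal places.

0.5674

By Bayes' theorem, P(k | x) = w_k f_k(x) / Σ_j w_j f_j(x).
Evaluate each component's likelihood at the observed value:
  p_1 = (1/(0.5·√(2π)))·exp(−(3.26−2.3)²/(2·0.5²)) = 0.797885·exp(-1.84320) = 0.126313
  p_2 = (1/(0.4·√(2π)))·exp(−(3.26−2.4)²/(2·0.4²)) = 0.997356·exp(-2.31125) = 0.0988751
  p_3 = (1/(0.2·√(2π)))·exp(−(3.26−4.0)²/(2·0.2²)) = 1.994711·exp(-6.84500) = 0.0021239
Weight by the priors:
  w_1·p_1 = 0.27 × 0.126313 = 0.0341045
  w_2·p_2 = 0.46 × 0.0988751 = 0.0454825
  w_3·p_3 = 0.27 × 0.0021239 = 0.000573453
Denominator: 0.0341045 + 0.0454825 + 0.000573453 = 0.0801605
Responsibility of Type 2: 0.0454825 / 0.0801605 ≈ 0.5674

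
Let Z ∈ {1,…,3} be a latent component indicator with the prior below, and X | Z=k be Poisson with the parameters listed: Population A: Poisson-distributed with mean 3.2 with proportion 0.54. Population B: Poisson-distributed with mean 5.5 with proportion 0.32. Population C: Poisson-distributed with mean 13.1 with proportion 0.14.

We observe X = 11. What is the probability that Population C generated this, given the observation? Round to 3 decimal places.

P(component k | x) = P(Z=k)·f_k(x) / marginal(x), where marginal(x) = Σ_j P(Z=j)·f_j(x).
Evaluate each component's likelihood at the observed value:
  L_A = e^(−3.2)·3.2^11/11! = 0.000367919
  L_B = e^(−5.5)·5.5^11/11! = 0.0142631
  L_C = e^(−13.1)·13.1^11/11! = 0.0999012
Unnormalised posteriors:
  P(Z=A)·L_A = 0.54 × 0.000367919 = 0.000198676
  P(Z=B)·L_B = 0.32 × 0.0142631 = 0.0045642
  P(Z=C)·L_C = 0.14 × 0.0999012 = 0.0139862
Sum: 0.000198676 + 0.0045642 + 0.0139862 = 0.018749
So the posterior for Population C is 0.0139862 / 0.018749 ≈ 0.746.

0.746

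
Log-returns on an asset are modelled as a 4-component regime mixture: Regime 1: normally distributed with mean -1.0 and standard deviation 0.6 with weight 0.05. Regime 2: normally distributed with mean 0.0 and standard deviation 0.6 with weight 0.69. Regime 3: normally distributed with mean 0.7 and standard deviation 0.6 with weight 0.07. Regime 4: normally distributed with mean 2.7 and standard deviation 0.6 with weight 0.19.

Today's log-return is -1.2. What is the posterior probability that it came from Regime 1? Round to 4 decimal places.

By Bayes' theorem, P(k | x) = π_k f_k(x) / Σ_j π_j f_j(x).
Normal densities:
  p_1 = 0.628972
  p_2 = 0.0899849
  p_3 = 0.00441829
  p_4 = 4.44926e-10
Multiply by the mixture weights:
  π_1·p_1 = 0.05 × 0.628972 = 0.0314486
  π_2·p_2 = 0.69 × 0.0899849 = 0.0620896
  π_3·p_3 = 0.07 × 0.00441829 = 0.000309281
  π_4·p_4 = 0.19 × 4.44926e-10 = 8.4536e-11
Sum: 0.0314486 + 0.0620896 + 0.000309281 + 8.4536e-11 = 0.0938475
Responsibility of Regime 1: 0.0314486 / 0.0938475 ≈ 0.3351

0.3351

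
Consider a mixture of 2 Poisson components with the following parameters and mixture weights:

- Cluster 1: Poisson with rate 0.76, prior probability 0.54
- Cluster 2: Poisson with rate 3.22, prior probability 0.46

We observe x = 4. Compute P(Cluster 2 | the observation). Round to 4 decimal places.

0.9591

The responsibility of component k is P(Z=k) f_k(x) divided by Σ_j P(Z=j) f_j(x).
Poisson probabilities:
  p_1 = e^(−0.76)·0.76^4/4! = 0.00650099
  p_2 = e^(−3.22)·3.22^4/4! = 0.178972
Prior × likelihood for each component:
  P(Z=1)·p_1 = 0.54 × 0.00650099 = 0.00351053
  P(Z=2)·p_2 = 0.46 × 0.178972 = 0.0823269
Normaliser: 0.00351053 + 0.0823269 = 0.0858374
So the posterior for Cluster 2 is 0.0823269 / 0.0858374 ≈ 0.9591.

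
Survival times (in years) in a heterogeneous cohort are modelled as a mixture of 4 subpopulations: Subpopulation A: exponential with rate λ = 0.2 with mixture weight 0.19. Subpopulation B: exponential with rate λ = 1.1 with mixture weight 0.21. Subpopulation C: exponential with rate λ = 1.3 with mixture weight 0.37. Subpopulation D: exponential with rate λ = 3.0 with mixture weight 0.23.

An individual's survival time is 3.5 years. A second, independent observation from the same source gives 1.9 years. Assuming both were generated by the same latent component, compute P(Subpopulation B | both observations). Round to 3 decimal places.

0.176

Apply Bayes' rule: the posterior for each component is proportional to its prior times its likelihood at x.
Since both observations come from the same component, the likelihood for component k is f_k(x₁)·f_k(x₂).
  p_A = [0.0993171] × [0.136772] = 0.0135838
  p_B = [0.0234077] × [0.136056] = 0.00318476
  p_C = [0.0137374] × [0.10996] = 0.00151057
  p_D = [8.26093e-05] × [0.0100379] = 8.29224e-07
Unnormalised posteriors:
  w_A·p_A = 0.19 × 0.0135838 = 0.00258093
  w_B·p_B = 0.21 × 0.00318476 = 0.000668799
  w_C·p_C = 0.37 × 0.00151057 = 0.000558909
  w_D·p_D = 0.23 × 8.29224e-07 = 1.90722e-07
Marginal: 0.00258093 + 0.000668799 + 0.000558909 + 1.90722e-07 = 0.00380882
P(Subpopulation B | data) ≈ 0.176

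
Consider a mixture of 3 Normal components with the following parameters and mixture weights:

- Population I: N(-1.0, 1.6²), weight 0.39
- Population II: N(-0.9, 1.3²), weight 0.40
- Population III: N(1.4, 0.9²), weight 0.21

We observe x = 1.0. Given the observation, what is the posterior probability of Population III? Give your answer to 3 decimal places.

The responsibility of component k is π_k f_k(x) divided by Σ_j π_j f_j(x).
Evaluate each component's likelihood at the observed value:
  L_I = (1/(1.6·√(2π)))·exp(−(1.0−-1.0)²/(2·1.6²)) = 0.249339·exp(-0.78125) = 0.114156
  L_II = (1/(1.3·√(2π)))·exp(−(1.0−-0.9)²/(2·1.3²)) = 0.306879·exp(-1.06805) = 0.105468
  L_III = (1/(0.9·√(2π)))·exp(−(1.0−1.4)²/(2·0.9²)) = 0.443269·exp(-0.09877) = 0.401582
Multiply by the mixture weights:
  π_I·L_I = 0.39 × 0.114156 = 0.0445207
  π_II·L_II = 0.40 × 0.105468 = 0.0421871
  π_III·L_III = 0.21 × 0.401582 = 0.0843322
Marginal: 0.0445207 + 0.0421871 + 0.0843322 = 0.17104
Responsibility of Population III: 0.0843322 / 0.17104 ≈ 0.493

0.493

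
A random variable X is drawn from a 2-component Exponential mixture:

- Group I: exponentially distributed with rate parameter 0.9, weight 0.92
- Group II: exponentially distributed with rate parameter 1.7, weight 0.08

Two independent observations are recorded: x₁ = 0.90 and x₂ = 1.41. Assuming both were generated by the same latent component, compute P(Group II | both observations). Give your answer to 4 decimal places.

0.0466

The responsibility of component k is w_k f_k(x) divided by Σ_j w_j f_j(x).
Since both observations come from the same component, the likelihood for component k is f_k(x₁)·f_k(x₂).
  f_I = [0.9·e^(−0.9·0.90) = 0.9·e^(−0.8100) = 0.400372] × [0.253001] = 0.101295
  f_II = [1.7·e^(−1.7·0.90) = 1.7·e^(−1.5300) = 0.368111] × [0.154684] = 0.0569408
Weight by the priors:
  w_I·f_I = 0.92 × 0.101295 = 0.0931911
  w_II·f_II = 0.08 × 0.0569408 = 0.00455526
Evidence: 0.0931911 + 0.00455526 = 0.0977464
Responsibility of Group II: 0.00455526 / 0.0977464 ≈ 0.0466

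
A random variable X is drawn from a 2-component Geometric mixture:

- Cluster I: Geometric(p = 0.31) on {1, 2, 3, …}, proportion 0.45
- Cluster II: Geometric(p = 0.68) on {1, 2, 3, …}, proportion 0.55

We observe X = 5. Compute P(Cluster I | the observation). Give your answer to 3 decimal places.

Posterior ∝ prior × likelihood, so P(k | x) ∝ w_k f_k(x); normalise over all components.
Evaluate each component's likelihood at the observed value:
  p_I = 0.0702681
  p_II = 0.00713032
Weight by the priors:
  w_I·p_I = 0.45 × 0.0702681 = 0.0316206
  w_II·p_II = 0.55 × 0.00713032 = 0.00392167
Evidence: 0.0316206 + 0.00392167 = 0.0355423
So the posterior for Cluster I is 0.0316206 / 0.0355423 ≈ 0.890.

0.890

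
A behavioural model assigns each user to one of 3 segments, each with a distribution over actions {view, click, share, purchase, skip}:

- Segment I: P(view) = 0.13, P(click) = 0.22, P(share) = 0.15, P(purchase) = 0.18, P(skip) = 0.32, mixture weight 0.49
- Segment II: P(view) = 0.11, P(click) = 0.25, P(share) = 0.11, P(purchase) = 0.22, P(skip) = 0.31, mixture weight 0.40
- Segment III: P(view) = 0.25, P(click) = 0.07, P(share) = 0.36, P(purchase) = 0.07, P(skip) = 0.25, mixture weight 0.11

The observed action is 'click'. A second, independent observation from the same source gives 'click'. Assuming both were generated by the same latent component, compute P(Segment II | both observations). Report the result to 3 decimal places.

0.508

P(component k | x) = P(Z=k)·f_k(x) / marginal(x), where marginal(x) = Σ_j P(Z=j)·f_j(x).
Since both observations come from the same component, the likelihood for component k is f_k(x₁)·f_k(x₂).
  p_I = [P(click | comp) = 0.22] × [0.22] = 0.0484
  p_II = [P(click | comp) = 0.25] × [0.25] = 0.0625
  p_III = [P(click | comp) = 0.07] × [0.07] = 0.0049
Weight by the priors:
  P(Z=I)·p_I = 0.49 × 0.0484 = 0.023716
  P(Z=II)·p_II = 0.40 × 0.0625 = 0.025
  P(Z=III)·p_III = 0.11 × 0.0049 = 0.000539
Sum: 0.023716 + 0.025 + 0.000539 = 0.049255
So the posterior for Segment II is 0.025 / 0.049255 ≈ 0.508.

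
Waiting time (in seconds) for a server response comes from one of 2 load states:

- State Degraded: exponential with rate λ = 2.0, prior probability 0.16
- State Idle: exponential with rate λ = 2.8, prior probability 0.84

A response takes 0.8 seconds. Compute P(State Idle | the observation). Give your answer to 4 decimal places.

0.7949

Apply Bayes' rule: the posterior for each component is proportional to its prior times its likelihood at x.
Evaluate each component's likelihood at the observed value:
  f_Degraded = 0.403793
  f_Idle = 0.298084
Prior × likelihood for each component:
  π_Degraded·f_Degraded = 0.16 × 0.403793 = 0.0646069
  π_Idle·f_Idle = 0.84 × 0.298084 = 0.25039
Denominator: 0.0646069 + 0.25039 = 0.314997
P(State Idle | 0.8 seconds) ≈ 0.7949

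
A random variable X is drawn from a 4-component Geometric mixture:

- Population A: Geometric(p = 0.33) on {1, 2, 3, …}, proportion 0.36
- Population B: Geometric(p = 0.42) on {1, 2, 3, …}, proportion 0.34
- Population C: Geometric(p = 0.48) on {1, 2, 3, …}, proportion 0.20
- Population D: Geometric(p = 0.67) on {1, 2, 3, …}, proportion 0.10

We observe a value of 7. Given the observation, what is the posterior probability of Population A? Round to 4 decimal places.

Apply Bayes' rule: the posterior for each component is proportional to its prior times its likelihood at x.
Component likelihoods at x = 7:
  p_A = 0.33·(1−0.33)^6 = 0.33·0.0904584 = 0.0298513
  p_B = 0.42·(1−0.42)^6 = 0.42·0.0380687 = 0.0159889
  p_C = 0.48·(1−0.48)^6 = 0.48·0.0197706 = 0.00948989
  p_D = 0.67·(1−0.67)^6 = 0.67·0.00129147 = 0.000865284
Weight by the priors:
  π_A·p_A = 0.36 × 0.0298513 = 0.0107465
  π_B·p_B = 0.34 × 0.0159889 = 0.00543621
  π_C·p_C = 0.20 × 0.00948989 = 0.00189798
  π_D·p_D = 0.10 × 0.000865284 = 8.65284e-05
Denominator: 0.0107465 + 0.00543621 + 0.00189798 + 8.65284e-05 = 0.0181672
P(Population A | the observation) = 0.0107465 / 0.0181672 ≈ 0.5915

0.5915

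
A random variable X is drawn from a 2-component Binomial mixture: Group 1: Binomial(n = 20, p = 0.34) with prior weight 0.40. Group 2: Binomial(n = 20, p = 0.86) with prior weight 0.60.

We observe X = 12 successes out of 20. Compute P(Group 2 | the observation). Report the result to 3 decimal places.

The responsibility of component k is P(Z=k) f_k(x) divided by Σ_j P(Z=j) f_j(x).
Component likelihoods at x = 12 successes out of 20:
  p_1 = 0.0108234
  p_2 = 0.0030428
Prior × likelihood for each component:
  P(Z=1)·p_1 = 0.40 × 0.0108234 = 0.00432938
  P(Z=2)·p_2 = 0.60 × 0.0030428 = 0.00182568
Denominator: 0.00432938 + 0.00182568 = 0.00615506
Responsibility of Group 2: 0.00182568 / 0.00615506 ≈ 0.297

0.297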